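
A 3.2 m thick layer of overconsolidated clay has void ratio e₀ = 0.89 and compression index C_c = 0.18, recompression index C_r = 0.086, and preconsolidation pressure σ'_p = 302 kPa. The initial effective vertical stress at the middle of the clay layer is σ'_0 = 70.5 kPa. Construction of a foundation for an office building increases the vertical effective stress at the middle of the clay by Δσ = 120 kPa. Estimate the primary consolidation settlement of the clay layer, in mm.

Final effective stress: σ'_f = 70.5 + 120 = 190.5 kPa.
σ'_f = 190.5 ≤ σ'_p = 302 kPa, so the clay remains overconsolidated and only the recompression index applies:
S_c = C_r·H/(1+e₀)·log₁₀(σ'_f/σ'_0) = 0.086×3.2/1.89×log₁₀(190.5/70.5)
    = 0.14561 × 0.43171 = 0.06286 m

S_c ≈ 62.9 mm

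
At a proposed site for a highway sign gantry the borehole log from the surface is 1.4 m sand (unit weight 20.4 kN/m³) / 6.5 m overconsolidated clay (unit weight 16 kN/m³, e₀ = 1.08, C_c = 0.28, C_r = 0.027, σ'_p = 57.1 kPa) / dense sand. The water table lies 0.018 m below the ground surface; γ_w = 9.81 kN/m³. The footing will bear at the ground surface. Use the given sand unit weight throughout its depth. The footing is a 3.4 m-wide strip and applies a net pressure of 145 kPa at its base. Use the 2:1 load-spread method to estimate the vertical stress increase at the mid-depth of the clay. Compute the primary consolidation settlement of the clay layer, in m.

Mid-depth of clay below the ground surface: z = 1.4 + 6.5/2 = 4.65 m.
Total vertical stress at mid-clay: σ_v = 20.4×1.4 + 16×3.25 = 80.56 kPa.
Pore pressure: u = 9.81×(4.65 − 0.018) = 45.44 kPa.
Initial effective stress: σ'_0 = σ_v − u = 80.56 − 45.44 = 35.12 kPa.
Stress increase at mid-clay by the 2:1 spreading method:
Δσ = qB/(B+z) = 145×3.4/(3.4+4.65) = 61.242 kPa
Final effective stress: σ'_f = 35.12 + 61.242 = 96.362 kPa.
σ'_f = 96.362 > σ'_p = 57.1 kPa, so the stress path crosses the preconsolidation pressure — recompression up to σ'_p, then virgin compression beyond:
S_c = H/(1+e₀)·[C_r·log₁₀(σ'_p/σ'_0) + C_c·log₁₀(σ'_f/σ'_p)]
    = 6.5/2.08 × [0.027×log₁₀(57.1/35.12) + 0.28×log₁₀(96.362/57.1)]
    = 3.125 × [0.0056992 + 0.063636] = 0.2167 m

S_c ≈ 0.217 m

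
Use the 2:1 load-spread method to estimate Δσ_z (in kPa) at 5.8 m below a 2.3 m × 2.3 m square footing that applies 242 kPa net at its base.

By the 2:1 method the load spreads at 1 horizontal : 2 vertical, so at depth z the loaded area has grown by z in each plan dimension:
Δσ = qBL/((B+z)(L+z)) = 242×2.3×2.3/((2.3+5.8)(2.3+5.8)) = 19.512 kPa

Δσ_z ≈ 19.5 kPa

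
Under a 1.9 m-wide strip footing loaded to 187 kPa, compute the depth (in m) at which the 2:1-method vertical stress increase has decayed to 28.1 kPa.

z ≈ 10.7 m

2:1 spreading — at depth z the loaded area has grown by z in each plan dimension:
qB/(B+z) = Δσ_z ⇒ z = qB/Δσ_z − B = 187×1.9/28.1 − 1.9 = 10.74 m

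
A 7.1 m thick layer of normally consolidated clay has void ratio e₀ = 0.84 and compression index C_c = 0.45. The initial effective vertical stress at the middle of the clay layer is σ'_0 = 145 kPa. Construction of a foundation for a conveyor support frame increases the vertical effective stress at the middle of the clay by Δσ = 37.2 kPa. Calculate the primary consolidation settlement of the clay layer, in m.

Final effective stress: σ'_f = σ'_0 + Δσ = 145 + 37.2 = 182.2 kPa.
Normally consolidated clay, so the full stress increment lies on the virgin compression line:
S_c = C_c·H/(1+e₀)·log₁₀(σ'_f/σ'_0) = 0.45×7.1/(1+0.84)×log₁₀(182.2/145)
    = 1.7364 × 0.09918 = 0.1722 m

S_c ≈ 0.172 m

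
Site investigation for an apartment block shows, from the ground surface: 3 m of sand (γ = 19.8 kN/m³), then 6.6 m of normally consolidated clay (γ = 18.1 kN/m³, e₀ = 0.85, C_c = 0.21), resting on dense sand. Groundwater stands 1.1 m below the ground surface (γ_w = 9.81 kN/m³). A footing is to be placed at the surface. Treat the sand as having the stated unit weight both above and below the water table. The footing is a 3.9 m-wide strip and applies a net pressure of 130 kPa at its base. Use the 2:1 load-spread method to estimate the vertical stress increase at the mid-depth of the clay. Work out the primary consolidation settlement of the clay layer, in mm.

S_c ≈ 178 mm

Mid-depth of clay below the ground surface: z = 3 + 6.6/2 = 6.3 m.
Total vertical stress at mid-clay: σ_v = 19.8×3 + 18.1×3.3 = 119.13 kPa.
Pore pressure: u = 9.81×(6.3 − 1.1) = 51.012 kPa.
Initial effective stress: σ'_0 = σ_v − u = 119.13 − 51.012 = 68.118 kPa.
Stress increase at mid-clay by the 2:1 spreading method:
Δσ = qB/(B+z) = 130×3.9/(3.9+6.3) = 49.706 kPa
Final effective stress: σ'_f = σ'_0 + Δσ = 68.118 + 49.706 = 117.82 kPa.
Normally consolidated clay, so the full stress increment lies on the virgin compression line:
S_c = C_c·H/(1+e₀)·log₁₀(σ'_f/σ'_0) = 0.21×6.6/(1+0.85)×log₁₀(117.82/68.118)
    = 0.74919 × 0.23796 = 0.1783 m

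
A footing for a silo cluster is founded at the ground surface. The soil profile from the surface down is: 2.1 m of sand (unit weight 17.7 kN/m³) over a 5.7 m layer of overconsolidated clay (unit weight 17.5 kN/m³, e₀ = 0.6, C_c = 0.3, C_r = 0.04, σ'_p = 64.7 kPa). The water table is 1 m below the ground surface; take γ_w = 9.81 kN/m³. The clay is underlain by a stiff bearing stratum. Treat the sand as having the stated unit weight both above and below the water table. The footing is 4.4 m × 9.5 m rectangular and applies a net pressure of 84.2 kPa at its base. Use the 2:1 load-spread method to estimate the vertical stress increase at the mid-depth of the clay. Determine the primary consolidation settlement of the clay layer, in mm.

S_c ≈ 82.6 mm

Mid-depth of clay below the ground surface: z = 2.1 + 5.7/2 = 4.95 m.
Total vertical stress at mid-clay: σ_v = 17.7×2.1 + 17.5×2.85 = 87.045 kPa.
Pore pressure: u = 9.81×(4.95 − 1) = 38.75 kPa.
Initial effective stress: σ'_0 = σ_v − u = 87.045 − 38.75 = 48.295 kPa.
Stress increase at mid-clay by the 2:1 spreading method:
Δσ = qBL/((B+z)(L+z)) = 84.2×4.4×9.5/((4.4+4.95)(9.5+4.95)) = 26.05 kPa
Final effective stress: σ'_f = 48.295 + 26.05 = 74.345 kPa.
σ'_f = 74.345 > σ'_p = 64.7 kPa, so the stress path crosses the preconsolidation pressure — recompression up to σ'_p, then virgin compression beyond:
S_c = H/(1+e₀)·[C_r·log₁₀(σ'_p/σ'_0) + C_c·log₁₀(σ'_f/σ'_p)]
    = 5.7/1.6 × [0.04×log₁₀(64.7/48.295) + 0.3×log₁₀(74.345/64.7)]
    = 3.5625 × [0.0050801 + 0.018104] = 0.08259 m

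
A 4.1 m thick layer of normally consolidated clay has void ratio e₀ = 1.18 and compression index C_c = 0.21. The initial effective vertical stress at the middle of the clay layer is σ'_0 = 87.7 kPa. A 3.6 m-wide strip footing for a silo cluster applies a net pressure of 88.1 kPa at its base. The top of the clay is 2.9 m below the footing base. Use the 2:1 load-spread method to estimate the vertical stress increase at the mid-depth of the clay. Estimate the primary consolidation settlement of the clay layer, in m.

S_c ≈ 0.0605 m

Mid-depth of clay below the footing base: z = 2.9 + 4.1/2 = 4.95 m.
Stress increase at mid-clay by the 2:1 spreading method:
Δσ = qB/(B+z) = 88.1×3.6/(3.6+4.95) = 37.095 kPa
Final effective stress: σ'_f = σ'_0 + Δσ = 87.7 + 37.095 = 124.8 kPa.
Normally consolidated clay, so the full stress increment lies on the virgin compression line:
S_c = C_c·H/(1+e₀)·log₁₀(σ'_f/σ'_0) = 0.21×4.1/(1+1.18)×log₁₀(124.8/87.7)
    = 0.39495 × 0.15321 = 0.06051 m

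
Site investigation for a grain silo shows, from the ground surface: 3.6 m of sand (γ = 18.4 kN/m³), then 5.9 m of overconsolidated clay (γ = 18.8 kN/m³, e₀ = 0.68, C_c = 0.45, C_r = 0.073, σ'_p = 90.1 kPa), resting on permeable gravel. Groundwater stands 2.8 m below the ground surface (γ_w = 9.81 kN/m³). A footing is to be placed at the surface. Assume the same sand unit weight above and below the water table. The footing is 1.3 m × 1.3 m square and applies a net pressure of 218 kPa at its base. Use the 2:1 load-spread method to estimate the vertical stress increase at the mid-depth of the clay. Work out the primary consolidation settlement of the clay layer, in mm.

S_c ≈ 12.6 mm

Mid-depth of clay below the ground surface: z = 3.6 + 5.9/2 = 6.55 m.
Total vertical stress at mid-clay: σ_v = 18.4×3.6 + 18.8×2.95 = 121.7 kPa.
Pore pressure: u = 9.81×(6.55 − 2.8) = 36.788 kPa.
Initial effective stress: σ'_0 = σ_v − u = 121.7 − 36.788 = 84.912 kPa.
Stress increase at mid-clay by the 2:1 spreading method:
Δσ = qBL/((B+z)(L+z)) = 218×1.3×1.3/((1.3+6.55)(1.3+6.55)) = 5.9787 kPa
Final effective stress: σ'_f = 84.912 + 5.9787 = 90.891 kPa.
σ'_f = 90.891 > σ'_p = 90.1 kPa, so the stress path crosses the preconsolidation pressure — recompression up to σ'_p, then virgin compression beyond:
S_c = H/(1+e₀)·[C_r·log₁₀(σ'_p/σ'_0) + C_c·log₁₀(σ'_f/σ'_p)]
    = 5.9/1.68 × [0.073×log₁₀(90.1/84.912) + 0.45×log₁₀(90.891/90.1)]
    = 3.5119 × [0.0018802 + 0.0017082] = 0.0126 m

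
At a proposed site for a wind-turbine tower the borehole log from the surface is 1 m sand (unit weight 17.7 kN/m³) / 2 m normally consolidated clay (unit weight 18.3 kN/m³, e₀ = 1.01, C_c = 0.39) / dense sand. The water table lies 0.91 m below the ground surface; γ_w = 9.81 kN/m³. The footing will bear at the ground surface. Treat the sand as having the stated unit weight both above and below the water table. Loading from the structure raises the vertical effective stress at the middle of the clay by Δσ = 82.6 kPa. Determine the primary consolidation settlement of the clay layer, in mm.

Mid-depth of clay below the ground surface: z = 1 + 2/2 = 2 m.
Total vertical stress at mid-clay: σ_v = 17.7×1 + 18.3×1 = 36 kPa.
Pore pressure: u = 9.81×(2 − 0.91) = 10.693 kPa.
Initial effective stress: σ'_0 = σ_v − u = 36 − 10.693 = 25.307 kPa.
Final effective stress: σ'_f = σ'_0 + Δσ = 25.307 + 82.6 = 107.91 kPa.
Normally consolidated clay, so the full stress increment lies on the virgin compression line:
S_c = C_c·H/(1+e₀)·log₁₀(σ'_f/σ'_0) = 0.39×2/(1+1.01)×log₁₀(107.91/25.307)
    = 0.38806 × 0.62982 = 0.2444 m

S_c ≈ 244 mm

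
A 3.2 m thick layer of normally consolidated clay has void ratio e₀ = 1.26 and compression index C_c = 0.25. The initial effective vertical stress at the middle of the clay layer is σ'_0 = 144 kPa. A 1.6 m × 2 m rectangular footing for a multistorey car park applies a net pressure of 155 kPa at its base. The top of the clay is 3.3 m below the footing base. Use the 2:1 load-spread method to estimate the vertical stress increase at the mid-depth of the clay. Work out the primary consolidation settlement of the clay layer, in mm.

S_c ≈ 11.4 mm

Mid-depth of clay below the footing base: z = 3.3 + 3.2/2 = 4.9 m.
Stress increase at mid-clay by the 2:1 spreading method:
Δσ = qBL/((B+z)(L+z)) = 155×1.6×2/((1.6+4.9)(2+4.9)) = 11.059 kPa
Final effective stress: σ'_f = σ'_0 + Δσ = 144 + 11.059 = 155.06 kPa.
Normally consolidated clay, so the full stress increment lies on the virgin compression line:
S_c = C_c·H/(1+e₀)·log₁₀(σ'_f/σ'_0) = 0.25×3.2/(1+1.26)×log₁₀(155.06/144)
    = 0.35398 × 0.032137 = 0.01138 m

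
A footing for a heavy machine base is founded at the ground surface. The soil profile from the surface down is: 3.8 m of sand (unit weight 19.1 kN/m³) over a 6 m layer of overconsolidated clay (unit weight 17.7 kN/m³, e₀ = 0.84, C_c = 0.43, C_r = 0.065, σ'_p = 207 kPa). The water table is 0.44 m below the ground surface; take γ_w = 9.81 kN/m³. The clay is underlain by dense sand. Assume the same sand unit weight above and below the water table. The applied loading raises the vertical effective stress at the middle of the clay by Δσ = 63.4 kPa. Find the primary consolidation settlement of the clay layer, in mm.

S_c ≈ 63.9 mm

Mid-depth of clay below the ground surface: z = 3.8 + 6/2 = 6.8 m.
Total vertical stress at mid-clay: σ_v = 19.1×3.8 + 17.7×3 = 125.68 kPa.
Pore pressure: u = 9.81×(6.8 − 0.44) = 62.392 kPa.
Initial effective stress: σ'_0 = σ_v − u = 125.68 − 62.392 = 63.288 kPa.
Final effective stress: σ'_f = 63.288 + 63.4 = 126.69 kPa.
σ'_f = 126.69 ≤ σ'_p = 207 kPa, so the clay remains overconsolidated and only the recompression index applies:
S_c = C_r·H/(1+e₀)·log₁₀(σ'_f/σ'_0) = 0.065×6/1.84×log₁₀(126.69/63.288)
    = 0.21196 × 0.30142 = 0.06389 m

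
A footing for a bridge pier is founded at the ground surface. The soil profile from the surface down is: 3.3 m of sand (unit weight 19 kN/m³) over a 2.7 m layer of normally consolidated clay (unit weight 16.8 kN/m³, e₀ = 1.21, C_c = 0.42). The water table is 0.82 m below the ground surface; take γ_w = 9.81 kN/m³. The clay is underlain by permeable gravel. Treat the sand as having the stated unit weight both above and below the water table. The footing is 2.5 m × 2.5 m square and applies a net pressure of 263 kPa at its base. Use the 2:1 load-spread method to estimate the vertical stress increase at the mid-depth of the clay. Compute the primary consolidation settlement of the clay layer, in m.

S_c ≈ 0.115 m

Mid-depth of clay below the ground surface: z = 3.3 + 2.7/2 = 4.65 m.
Total vertical stress at mid-clay: σ_v = 19×3.3 + 16.8×1.35 = 85.38 kPa.
Pore pressure: u = 9.81×(4.65 − 0.82) = 37.572 kPa.
Initial effective stress: σ'_0 = σ_v − u = 85.38 − 37.572 = 47.808 kPa.
Stress increase at mid-clay by the 2:1 spreading method:
Δσ = qBL/((B+z)(L+z)) = 263×2.5×2.5/((2.5+4.65)(2.5+4.65)) = 32.153 kPa
Final effective stress: σ'_f = σ'_0 + Δσ = 47.808 + 32.153 = 79.961 kPa.
Normally consolidated clay, so the full stress increment lies on the virgin compression line:
S_c = C_c·H/(1+e₀)·log₁₀(σ'_f/σ'_0) = 0.42×2.7/(1+1.21)×log₁₀(79.961/47.808)
    = 0.51312 × 0.22338 = 0.1146 m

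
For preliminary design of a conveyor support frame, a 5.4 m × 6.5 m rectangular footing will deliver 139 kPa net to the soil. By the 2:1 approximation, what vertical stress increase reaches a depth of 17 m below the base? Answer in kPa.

By the 2:1 method the load spreads at 1 horizontal : 2 vertical, so at depth z the loaded area has grown by z in each plan dimension:
Δσ = qBL/((B+z)(L+z)) = 139×5.4×6.5/((5.4+17)(6.5+17)) = 9.2684 kPa

Δσ_z ≈ 9.27 kPa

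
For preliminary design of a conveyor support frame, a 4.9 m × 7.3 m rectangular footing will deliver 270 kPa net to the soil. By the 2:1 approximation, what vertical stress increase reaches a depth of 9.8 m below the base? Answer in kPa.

By the 2:1 method the load spreads at 1 horizontal : 2 vertical, so at depth z the loaded area has grown by z in each plan dimension:
Δσ = qBL/((B+z)(L+z)) = 270×4.9×7.3/((4.9+9.8)(7.3+9.8)) = 38.421 kPa

Δσ_z ≈ 38.4 kPa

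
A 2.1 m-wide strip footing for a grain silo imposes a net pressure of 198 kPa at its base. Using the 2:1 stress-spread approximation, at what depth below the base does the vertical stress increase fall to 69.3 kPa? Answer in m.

z ≈ 3.9 m

2:1 spreading — at depth z the loaded area has grown by z in each plan dimension:
qB/(B+z) = Δσ_z ⇒ z = qB/Δσ_z − B = 198×2.1/69.3 − 2.1 = 3.9 m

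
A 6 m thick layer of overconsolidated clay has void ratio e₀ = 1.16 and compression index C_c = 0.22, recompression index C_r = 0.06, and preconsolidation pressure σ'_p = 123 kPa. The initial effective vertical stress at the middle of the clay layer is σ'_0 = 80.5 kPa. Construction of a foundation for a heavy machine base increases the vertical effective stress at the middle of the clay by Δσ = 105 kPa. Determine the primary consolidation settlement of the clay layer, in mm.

Final effective stress: σ'_f = 80.5 + 105 = 185.5 kPa.
σ'_f = 185.5 > σ'_p = 123 kPa, so the stress path crosses the preconsolidation pressure — recompression up to σ'_p, then virgin compression beyond:
S_c = H/(1+e₀)·[C_r·log₁₀(σ'_p/σ'_0) + C_c·log₁₀(σ'_f/σ'_p)]
    = 6/2.16 × [0.06×log₁₀(123/80.5) + 0.22×log₁₀(185.5/123)]
    = 2.7778 × [0.011047 + 0.039257] = 0.1397 m

S_c ≈ 140 mm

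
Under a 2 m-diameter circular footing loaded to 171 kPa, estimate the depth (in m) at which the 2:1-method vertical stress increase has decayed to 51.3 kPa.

2:1 spreading — at depth z the loaded area has grown by z in each plan dimension:
qD²/(D+z)² = Δσ_z ⇒ z = D(√(q/Δσ_z) − 1) = 2×(√(171/51.3) − 1) = 1.651 m

z ≈ 1.65 m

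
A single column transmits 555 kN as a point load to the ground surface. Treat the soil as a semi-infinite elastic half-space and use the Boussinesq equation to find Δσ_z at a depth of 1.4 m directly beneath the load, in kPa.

Boussinesq vertical stress below a point load on an elastic half-space:
Δσ_z = 3P/(2πz²) · [1 + (r/z)²]^(−5/2)
r/z = 0/1.4 = 0; [1+(r/z)²]^(−5/2) = 1.
Δσ_z = 3×555/(2π×1.4²) × 1 = 135.2 × 1 = 135.2 kPa

Δσ_z ≈ 135 kPa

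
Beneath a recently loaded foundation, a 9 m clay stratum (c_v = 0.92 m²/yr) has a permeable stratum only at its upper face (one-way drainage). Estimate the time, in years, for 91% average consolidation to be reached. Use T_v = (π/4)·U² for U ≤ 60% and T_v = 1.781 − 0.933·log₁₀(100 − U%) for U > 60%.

Drainage path length: H_d = H = 9 m (single drainage).
U > 60%: T_v = 1.781 − 0.933·log₁₀(100 − 91) = 0.89069.
t = T_v·H_d²/c_v = 0.89069×9²/0.92 = 78.42 years.

t ≈ 78.4 years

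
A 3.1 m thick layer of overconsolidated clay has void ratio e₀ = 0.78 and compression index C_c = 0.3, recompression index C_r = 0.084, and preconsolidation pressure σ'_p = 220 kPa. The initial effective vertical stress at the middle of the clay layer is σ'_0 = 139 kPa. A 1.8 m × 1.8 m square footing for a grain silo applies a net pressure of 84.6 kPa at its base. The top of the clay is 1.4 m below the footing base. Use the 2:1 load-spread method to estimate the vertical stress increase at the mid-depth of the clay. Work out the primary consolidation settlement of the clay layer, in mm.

S_c ≈ 5.32 mm

Mid-depth of clay below the footing base: z = 1.4 + 3.1/2 = 2.95 m.
Stress increase at mid-clay by the 2:1 spreading method:
Δσ = qBL/((B+z)(L+z)) = 84.6×1.8×1.8/((1.8+2.95)(1.8+2.95)) = 12.149 kPa
Final effective stress: σ'_f = 139 + 12.149 = 151.15 kPa.
σ'_f = 151.15 ≤ σ'_p = 220 kPa, so the clay remains overconsolidated and only the recompression index applies:
S_c = C_r·H/(1+e₀)·log₁₀(σ'_f/σ'_0) = 0.084×3.1/1.78×log₁₀(151.15/139)
    = 0.14629 × 0.036393 = 0.005324 m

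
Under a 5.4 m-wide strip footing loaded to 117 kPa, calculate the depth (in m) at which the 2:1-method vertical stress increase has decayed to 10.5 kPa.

2:1 spreading — at depth z the loaded area has grown by z in each plan dimension:
qB/(B+z) = Δσ_z ⇒ z = qB/Δσ_z − B = 117×5.4/10.5 − 5.4 = 54.77 m

z ≈ 54.8 m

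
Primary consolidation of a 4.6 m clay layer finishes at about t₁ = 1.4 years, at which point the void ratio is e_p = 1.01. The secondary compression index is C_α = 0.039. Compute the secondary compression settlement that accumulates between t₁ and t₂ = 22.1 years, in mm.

S_s ≈ 107 mm

Secondary compression: S_s = C_α·H/(1+e_p)·log₁₀(t₂/t₁)
S_s = 0.039×4.6/(1+1.01)×log₁₀(22.1/1.4)
    = 0.08925 × 1.198 = 0.1069 m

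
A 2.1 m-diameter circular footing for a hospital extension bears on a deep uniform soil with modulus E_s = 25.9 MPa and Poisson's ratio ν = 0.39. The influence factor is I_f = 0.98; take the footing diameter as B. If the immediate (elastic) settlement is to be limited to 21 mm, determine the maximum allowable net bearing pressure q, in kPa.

q ≈ 312 kPa

E_s = 25.9 MPa = 25900 kPa.
S_e = q·B·(1−ν²)/E_s · I_f  ⇒  q = S_e·E_s / (B·(1−ν²)·I_f).
q = 0.021 × 25900 / (2.1 × 0.8479 × 0.98) = 311.7 kPa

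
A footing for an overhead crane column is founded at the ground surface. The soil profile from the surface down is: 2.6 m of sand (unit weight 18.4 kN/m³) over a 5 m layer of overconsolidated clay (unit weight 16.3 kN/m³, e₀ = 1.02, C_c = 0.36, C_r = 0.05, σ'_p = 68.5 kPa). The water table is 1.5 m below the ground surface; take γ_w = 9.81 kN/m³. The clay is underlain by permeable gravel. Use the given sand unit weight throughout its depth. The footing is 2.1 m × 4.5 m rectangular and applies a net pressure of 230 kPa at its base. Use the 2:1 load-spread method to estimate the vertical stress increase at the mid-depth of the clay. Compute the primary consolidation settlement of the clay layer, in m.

S_c ≈ 0.0957 m

Mid-depth of clay below the ground surface: z = 2.6 + 5/2 = 5.1 m.
Total vertical stress at mid-clay: σ_v = 18.4×2.6 + 16.3×2.5 = 88.59 kPa.
Pore pressure: u = 9.81×(5.1 − 1.5) = 35.316 kPa.
Initial effective stress: σ'_0 = σ_v − u = 88.59 − 35.316 = 53.274 kPa.
Stress increase at mid-clay by the 2:1 spreading method:
Δσ = qBL/((B+z)(L+z)) = 230×2.1×4.5/((2.1+5.1)(4.5+5.1)) = 31.445 kPa
Final effective stress: σ'_f = 53.274 + 31.445 = 84.719 kPa.
σ'_f = 84.719 > σ'_p = 68.5 kPa, so the stress path crosses the preconsolidation pressure — recompression up to σ'_p, then virgin compression beyond:
S_c = H/(1+e₀)·[C_r·log₁₀(σ'_p/σ'_0) + C_c·log₁₀(σ'_f/σ'_p)]
    = 5/2.02 × [0.05×log₁₀(68.5/53.274) + 0.36×log₁₀(84.719/68.5)]
    = 2.4752 × [0.0054588 + 0.033224] = 0.09575 m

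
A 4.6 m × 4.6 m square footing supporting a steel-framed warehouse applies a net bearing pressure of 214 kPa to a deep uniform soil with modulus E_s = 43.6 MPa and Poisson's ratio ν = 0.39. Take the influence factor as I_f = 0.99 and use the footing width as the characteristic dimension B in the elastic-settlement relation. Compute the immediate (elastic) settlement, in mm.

Immediate (elastic) settlement: S_e = q·B·(1−ν²)/E_s · I_f.
E_s = 43.6 MPa = 43600 kPa.
S_e = 214 × 4.6 × (1 − 0.39²) / 43600 × 0.99
    = 214 × 4.6 × 0.8479 / 43600 × 0.99
    = 0.01895 m = 18.95 mm

S_e ≈ 19 mm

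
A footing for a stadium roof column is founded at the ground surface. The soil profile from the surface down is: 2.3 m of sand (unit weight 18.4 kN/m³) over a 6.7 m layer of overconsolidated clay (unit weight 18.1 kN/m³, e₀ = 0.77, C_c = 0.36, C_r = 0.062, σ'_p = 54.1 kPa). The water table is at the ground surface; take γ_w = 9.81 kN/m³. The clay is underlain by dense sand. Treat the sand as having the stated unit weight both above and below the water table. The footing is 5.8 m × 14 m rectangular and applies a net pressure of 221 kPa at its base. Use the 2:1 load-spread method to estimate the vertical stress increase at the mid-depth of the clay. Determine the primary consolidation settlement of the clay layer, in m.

Mid-depth of clay below the ground surface: z = 2.3 + 6.7/2 = 5.65 m.
Total vertical stress at mid-clay: σ_v = 18.4×2.3 + 18.1×3.35 = 102.95 kPa.
Pore pressure: u = 9.81×(5.65 − 0) = 55.427 kPa.
Initial effective stress: σ'_0 = σ_v − u = 102.95 − 55.427 = 47.523 kPa.
Stress increase at mid-clay by the 2:1 spreading method:
Δσ = qBL/((B+z)(L+z)) = 221×5.8×14/((5.8+5.65)(14+5.65)) = 79.759 kPa
Final effective stress: σ'_f = 47.523 + 79.759 = 127.28 kPa.
σ'_f = 127.28 > σ'_p = 54.1 kPa, so the stress path crosses the preconsolidation pressure — recompression up to σ'_p, then virgin compression beyond:
S_c = H/(1+e₀)·[C_r·log₁₀(σ'_p/σ'_0) + C_c·log₁₀(σ'_f/σ'_p)]
    = 6.7/1.77 × [0.062×log₁₀(54.1/47.523) + 0.36×log₁₀(127.28/54.1)]
    = 3.7853 × [0.0034902 + 0.13376] = 0.5195 m

S_c ≈ 0.52 m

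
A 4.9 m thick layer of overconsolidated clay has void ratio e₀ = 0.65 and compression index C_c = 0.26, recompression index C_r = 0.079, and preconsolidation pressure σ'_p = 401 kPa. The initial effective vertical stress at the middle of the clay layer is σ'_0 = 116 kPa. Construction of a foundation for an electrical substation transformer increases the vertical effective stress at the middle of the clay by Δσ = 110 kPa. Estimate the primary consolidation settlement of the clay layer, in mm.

S_c ≈ 68 mm

Final effective stress: σ'_f = 116 + 110 = 226 kPa.
σ'_f = 226 ≤ σ'_p = 401 kPa, so the clay remains overconsolidated and only the recompression index applies:
S_c = C_r·H/(1+e₀)·log₁₀(σ'_f/σ'_0) = 0.079×4.9/1.65×log₁₀(226/116)
    = 0.23461 × 0.28965 = 0.06795 m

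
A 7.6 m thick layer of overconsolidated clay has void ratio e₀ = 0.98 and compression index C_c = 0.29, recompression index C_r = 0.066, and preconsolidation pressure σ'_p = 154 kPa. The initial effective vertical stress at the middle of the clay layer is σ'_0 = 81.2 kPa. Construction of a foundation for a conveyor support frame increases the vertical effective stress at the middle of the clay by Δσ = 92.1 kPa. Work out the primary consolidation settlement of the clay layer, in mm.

S_c ≈ 128 mm

Final effective stress: σ'_f = 81.2 + 92.1 = 173.3 kPa.
σ'_f = 173.3 > σ'_p = 154 kPa, so the stress path crosses the preconsolidation pressure — recompression up to σ'_p, then virgin compression beyond:
S_c = H/(1+e₀)·[C_r·log₁₀(σ'_p/σ'_0) + C_c·log₁₀(σ'_f/σ'_p)]
    = 7.6/1.98 × [0.066×log₁₀(154/81.2) + 0.29×log₁₀(173.3/154)]
    = 3.8384 × [0.018346 + 0.014871] = 0.1275 m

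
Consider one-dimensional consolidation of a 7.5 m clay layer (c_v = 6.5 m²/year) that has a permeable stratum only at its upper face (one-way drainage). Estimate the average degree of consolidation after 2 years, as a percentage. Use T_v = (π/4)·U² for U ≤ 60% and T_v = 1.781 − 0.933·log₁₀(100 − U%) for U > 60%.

U ≈ 54.2 %

Drainage path length: H_d = H = 7.5 m (single drainage).
T_v = c_v·t/H_d² = 6.5×2/7.5² = 0.23111.
T_v = 0.23111 corresponds to the U ≤ 60% branch:
U = √(4T_v/π) = 0.5425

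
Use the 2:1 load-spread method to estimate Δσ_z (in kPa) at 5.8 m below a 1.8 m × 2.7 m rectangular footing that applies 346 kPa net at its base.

By the 2:1 method the load spreads at 1 horizontal : 2 vertical, so at depth z the loaded area has grown by z in each plan dimension:
Δσ = qBL/((B+z)(L+z)) = 346×1.8×2.7/((1.8+5.8)(2.7+5.8)) = 26.03 kPa

Δσ_z ≈ 26 kPa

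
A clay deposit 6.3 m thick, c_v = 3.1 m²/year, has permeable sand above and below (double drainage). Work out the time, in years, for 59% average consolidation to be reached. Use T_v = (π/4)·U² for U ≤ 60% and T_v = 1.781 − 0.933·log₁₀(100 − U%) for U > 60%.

t ≈ 0.875 years

Drainage path length: H_d = H/2 = 3.15 m (double drainage).
U ≤ 60%: T_v = (π/4)·U² = (π/4)×0.59² = 0.2734.
t = T_v·H_d²/c_v = 0.2734×3.15²/3.1 = 0.8751 years.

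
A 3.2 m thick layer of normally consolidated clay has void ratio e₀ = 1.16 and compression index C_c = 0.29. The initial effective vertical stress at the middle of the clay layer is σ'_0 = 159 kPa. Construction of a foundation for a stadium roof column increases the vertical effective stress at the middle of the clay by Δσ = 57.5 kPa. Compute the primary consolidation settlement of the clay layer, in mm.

S_c ≈ 57.6 mm

Final effective stress: σ'_f = σ'_0 + Δσ = 159 + 57.5 = 216.5 kPa.
Normally consolidated clay, so the full stress increment lies on the virgin compression line:
S_c = C_c·H/(1+e₀)·log₁₀(σ'_f/σ'_0) = 0.29×3.2/(1+1.16)×log₁₀(216.5/159)
    = 0.42963 × 0.13406 = 0.0576 m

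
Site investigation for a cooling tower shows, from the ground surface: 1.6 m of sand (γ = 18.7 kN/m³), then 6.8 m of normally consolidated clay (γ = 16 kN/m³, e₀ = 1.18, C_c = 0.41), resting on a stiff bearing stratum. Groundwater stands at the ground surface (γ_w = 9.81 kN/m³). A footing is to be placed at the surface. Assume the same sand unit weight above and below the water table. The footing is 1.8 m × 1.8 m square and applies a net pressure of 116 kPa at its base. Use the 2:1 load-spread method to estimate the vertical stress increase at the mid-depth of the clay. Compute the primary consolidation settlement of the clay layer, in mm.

Mid-depth of clay below the ground surface: z = 1.6 + 6.8/2 = 5 m.
Total vertical stress at mid-clay: σ_v = 18.7×1.6 + 16×3.4 = 84.32 kPa.
Pore pressure: u = 9.81×(5 − 0) = 49.05 kPa.
Initial effective stress: σ'_0 = σ_v − u = 84.32 − 49.05 = 35.27 kPa.
Stress increase at mid-clay by the 2:1 spreading method:
Δσ = qBL/((B+z)(L+z)) = 116×1.8×1.8/((1.8+5)(1.8+5)) = 8.128 kPa
Final effective stress: σ'_f = σ'_0 + Δσ = 35.27 + 8.128 = 43.398 kPa.
Normally consolidated clay, so the full stress increment lies on the virgin compression line:
S_c = C_c·H/(1+e₀)·log₁₀(σ'_f/σ'_0) = 0.41×6.8/(1+1.18)×log₁₀(43.398/35.27)
    = 1.2789 × 0.090064 = 0.1152 m

S_c ≈ 115 mm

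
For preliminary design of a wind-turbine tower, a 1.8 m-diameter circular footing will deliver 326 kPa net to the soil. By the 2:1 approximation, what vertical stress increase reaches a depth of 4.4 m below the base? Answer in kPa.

Δσ_z ≈ 27.5 kPa

By the 2:1 method the load spreads at 1 horizontal : 2 vertical, so at depth z the loaded area has grown by z in each plan dimension:
Δσ ≈ qD²/(D+z)² = 326×1.8²/(1.8+4.4)² = 27.478 kPa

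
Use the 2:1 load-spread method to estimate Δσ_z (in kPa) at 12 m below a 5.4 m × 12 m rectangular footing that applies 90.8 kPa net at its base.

By the 2:1 method the load spreads at 1 horizontal : 2 vertical, so at depth z the loaded area has grown by z in each plan dimension:
Δσ = qBL/((B+z)(L+z)) = 90.8×5.4×12/((5.4+12)(12+12)) = 14.09 kPa

Δσ_z ≈ 14.1 kPa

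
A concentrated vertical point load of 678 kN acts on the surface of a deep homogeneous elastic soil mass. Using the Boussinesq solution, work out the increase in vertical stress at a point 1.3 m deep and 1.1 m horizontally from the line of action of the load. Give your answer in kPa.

Δσ_z ≈ 49.7 kPa

Boussinesq vertical stress below a point load on an elastic half-space:
Δσ_z = 3P/(2πz²) · [1 + (r/z)²]^(−5/2)
r/z = 1.1/1.3 = 0.84615; [1+(r/z)²]^(−5/2) = 0.25925.
Δσ_z = 3×678/(2π×1.3²) × 0.25925 = 191.55 × 0.25925 = 49.66 kPa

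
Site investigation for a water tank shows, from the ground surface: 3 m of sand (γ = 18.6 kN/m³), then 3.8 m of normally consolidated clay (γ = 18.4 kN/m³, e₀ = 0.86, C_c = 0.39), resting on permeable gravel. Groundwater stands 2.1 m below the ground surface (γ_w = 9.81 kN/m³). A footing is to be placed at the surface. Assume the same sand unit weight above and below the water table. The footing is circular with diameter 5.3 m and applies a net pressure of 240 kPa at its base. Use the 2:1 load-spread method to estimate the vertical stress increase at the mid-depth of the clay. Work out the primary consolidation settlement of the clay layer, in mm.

Mid-depth of clay below the ground surface: z = 3 + 3.8/2 = 4.9 m.
Total vertical stress at mid-clay: σ_v = 18.6×3 + 18.4×1.9 = 90.76 kPa.
Pore pressure: u = 9.81×(4.9 − 2.1) = 27.468 kPa.
Initial effective stress: σ'_0 = σ_v − u = 90.76 − 27.468 = 63.292 kPa.
Stress increase at mid-clay by the 2:1 spreading method:
Δσ ≈ qD²/(D+z)² = 240×5.3²/(5.3+4.9)² = 64.798 kPa
Final effective stress: σ'_f = σ'_0 + Δσ = 63.292 + 64.798 = 128.09 kPa.
Normally consolidated clay, so the full stress increment lies on the virgin compression line:
S_c = C_c·H/(1+e₀)·log₁₀(σ'_f/σ'_0) = 0.39×3.8/(1+0.86)×log₁₀(128.09/63.292)
    = 0.79677 × 0.30617 = 0.2439 m

S_c ≈ 244 mm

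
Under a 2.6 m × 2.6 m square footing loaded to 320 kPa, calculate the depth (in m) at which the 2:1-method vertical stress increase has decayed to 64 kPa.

2:1 spreading — at depth z the loaded area has grown by z in each plan dimension:
qB²/(B+z)² = Δσ_z ⇒ z = B(√(q/Δσ_z) − 1) = 2.6×(√(320/64) − 1) = 3.214 m

z ≈ 3.21 m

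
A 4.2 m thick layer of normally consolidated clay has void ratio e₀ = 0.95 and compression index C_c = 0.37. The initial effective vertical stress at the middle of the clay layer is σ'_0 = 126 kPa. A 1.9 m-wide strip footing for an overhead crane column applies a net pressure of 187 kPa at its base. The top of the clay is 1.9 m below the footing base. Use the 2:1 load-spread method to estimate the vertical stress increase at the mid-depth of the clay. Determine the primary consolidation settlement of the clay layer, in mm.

S_c ≈ 135 mm

Mid-depth of clay below the footing base: z = 1.9 + 4.2/2 = 4 m.
Stress increase at mid-clay by the 2:1 spreading method:
Δσ = qB/(B+z) = 187×1.9/(1.9+4) = 60.22 kPa
Final effective stress: σ'_f = σ'_0 + Δσ = 126 + 60.22 = 186.22 kPa.
Normally consolidated clay, so the full stress increment lies on the virgin compression line:
S_c = C_c·H/(1+e₀)·log₁₀(σ'_f/σ'_0) = 0.37×4.2/(1+0.95)×log₁₀(186.22/126)
    = 0.79692 × 0.16966 = 0.1352 m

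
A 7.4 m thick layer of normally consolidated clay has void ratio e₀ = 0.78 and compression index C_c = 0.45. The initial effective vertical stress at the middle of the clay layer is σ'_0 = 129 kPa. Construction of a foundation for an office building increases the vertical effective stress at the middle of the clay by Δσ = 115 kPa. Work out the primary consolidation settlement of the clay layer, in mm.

S_c ≈ 518 mm

Final effective stress: σ'_f = σ'_0 + Δσ = 129 + 115 = 244 kPa.
Normally consolidated clay, so the full stress increment lies on the virgin compression line:
S_c = C_c·H/(1+e₀)·log₁₀(σ'_f/σ'_0) = 0.45×7.4/(1+0.78)×log₁₀(244/129)
    = 1.8708 × 0.2768 = 0.5178 m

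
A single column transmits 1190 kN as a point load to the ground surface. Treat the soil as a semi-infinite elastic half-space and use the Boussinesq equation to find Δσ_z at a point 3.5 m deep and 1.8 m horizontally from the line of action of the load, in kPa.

Boussinesq vertical stress below a point load on an elastic half-space:
Δσ_z = 3P/(2πz²) · [1 + (r/z)²]^(−5/2)
r/z = 1.8/3.5 = 0.51429; [1+(r/z)²]^(−5/2) = 0.55618.
Δσ_z = 3×1190/(2π×3.5²) × 0.55618 = 46.382 × 0.55618 = 25.8 kPa

Δσ_z ≈ 25.8 kPa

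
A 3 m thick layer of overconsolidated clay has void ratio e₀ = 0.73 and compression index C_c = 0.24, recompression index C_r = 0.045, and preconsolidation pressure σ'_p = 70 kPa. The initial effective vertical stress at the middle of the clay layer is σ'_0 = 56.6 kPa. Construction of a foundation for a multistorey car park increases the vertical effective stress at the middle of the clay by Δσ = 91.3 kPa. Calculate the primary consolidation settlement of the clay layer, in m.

S_c ≈ 0.142 m

Final effective stress: σ'_f = 56.6 + 91.3 = 147.9 kPa.
σ'_f = 147.9 > σ'_p = 70 kPa, so the stress path crosses the preconsolidation pressure — recompression up to σ'_p, then virgin compression beyond:
S_c = H/(1+e₀)·[C_r·log₁₀(σ'_p/σ'_0) + C_c·log₁₀(σ'_f/σ'_p)]
    = 3/1.73 × [0.045×log₁₀(70/56.6) + 0.24×log₁₀(147.9/70)]
    = 1.7341 × [0.0041527 + 0.077969] = 0.1424 m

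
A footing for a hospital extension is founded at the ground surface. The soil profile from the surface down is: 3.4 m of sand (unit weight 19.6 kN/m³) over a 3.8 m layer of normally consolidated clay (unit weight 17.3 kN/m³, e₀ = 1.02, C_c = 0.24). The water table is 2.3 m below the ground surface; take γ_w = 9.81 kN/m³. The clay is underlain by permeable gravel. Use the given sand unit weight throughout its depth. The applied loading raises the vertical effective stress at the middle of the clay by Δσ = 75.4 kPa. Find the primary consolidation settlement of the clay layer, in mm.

Mid-depth of clay below the ground surface: z = 3.4 + 3.8/2 = 5.3 m.
Total vertical stress at mid-clay: σ_v = 19.6×3.4 + 17.3×1.9 = 99.51 kPa.
Pore pressure: u = 9.81×(5.3 − 2.3) = 29.43 kPa.
Initial effective stress: σ'_0 = σ_v − u = 99.51 − 29.43 = 70.08 kPa.
Final effective stress: σ'_f = σ'_0 + Δσ = 70.08 + 75.4 = 145.48 kPa.
Normally consolidated clay, so the full stress increment lies on the virgin compression line:
S_c = C_c·H/(1+e₀)·log₁₀(σ'_f/σ'_0) = 0.24×3.8/(1+1.02)×log₁₀(145.48/70.08)
    = 0.45149 × 0.31721 = 0.1432 m

S_c ≈ 143 mm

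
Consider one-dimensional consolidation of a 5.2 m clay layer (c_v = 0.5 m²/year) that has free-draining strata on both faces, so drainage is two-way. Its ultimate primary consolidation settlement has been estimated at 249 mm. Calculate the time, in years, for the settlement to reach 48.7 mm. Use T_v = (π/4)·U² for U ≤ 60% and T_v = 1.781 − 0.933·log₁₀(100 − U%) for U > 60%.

Drainage path length: H_d = H/2 = 2.6 m (double drainage).
U = S(t)/S_ult = 48.7/249 = 0.1956.
U ≤ 60%: T_v = (π/4)·U² = (π/4)×0.19558² = 0.030043.
t = T_v·H_d²/c_v = 0.030043×2.6²/0.5 = 0.4062 years.

t ≈ 0.406 years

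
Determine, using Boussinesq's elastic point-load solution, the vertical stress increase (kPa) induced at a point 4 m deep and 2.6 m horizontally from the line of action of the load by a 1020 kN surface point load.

Δσ_z ≈ 12.6 kPa

Boussinesq vertical stress below a point load on an elastic half-space:
Δσ_z = 3P/(2πz²) · [1 + (r/z)²]^(−5/2)
r/z = 2.6/4 = 0.65; [1+(r/z)²]^(−5/2) = 0.41435.
Δσ_z = 3×1020/(2π×4²) × 0.41435 = 30.438 × 0.41435 = 12.61 kPa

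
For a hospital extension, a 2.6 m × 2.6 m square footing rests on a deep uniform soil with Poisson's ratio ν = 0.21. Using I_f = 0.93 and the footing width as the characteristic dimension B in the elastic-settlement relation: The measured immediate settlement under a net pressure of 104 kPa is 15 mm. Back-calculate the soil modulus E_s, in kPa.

E_s ≈ 16000 kPa

S_e = q·B·(1−ν²)/E_s · I_f  ⇒  E_s = q·B·(1−ν²)·I_f / S_e.
E_s = 104 × 2.6 × 0.9559 × 0.93 / 0.015 = 16030 kPa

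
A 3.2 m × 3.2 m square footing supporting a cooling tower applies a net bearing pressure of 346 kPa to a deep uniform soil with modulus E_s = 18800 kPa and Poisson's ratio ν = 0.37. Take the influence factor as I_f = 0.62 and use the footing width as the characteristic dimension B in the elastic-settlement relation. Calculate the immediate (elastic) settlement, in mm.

S_e ≈ 31.5 mm

Immediate (elastic) settlement: S_e = q·B·(1−ν²)/E_s · I_f.
S_e = 346 × 3.2 × (1 − 0.37²) / 18800 × 0.62
    = 346 × 3.2 × 0.8631 / 18800 × 0.62
    = 0.03152 m = 31.52 mm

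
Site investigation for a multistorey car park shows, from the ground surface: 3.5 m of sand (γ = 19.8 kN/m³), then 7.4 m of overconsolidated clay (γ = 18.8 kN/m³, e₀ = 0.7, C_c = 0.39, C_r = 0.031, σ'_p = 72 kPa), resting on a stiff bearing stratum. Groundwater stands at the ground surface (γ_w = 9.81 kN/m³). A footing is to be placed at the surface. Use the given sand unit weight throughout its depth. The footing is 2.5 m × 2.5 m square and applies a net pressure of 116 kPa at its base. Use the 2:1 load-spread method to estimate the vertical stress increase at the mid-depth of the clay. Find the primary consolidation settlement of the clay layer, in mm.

S_c ≈ 42.4 mm

Mid-depth of clay below the ground surface: z = 3.5 + 7.4/2 = 7.2 m.
Total vertical stress at mid-clay: σ_v = 19.8×3.5 + 18.8×3.7 = 138.86 kPa.
Pore pressure: u = 9.81×(7.2 − 0) = 70.632 kPa.
Initial effective stress: σ'_0 = σ_v − u = 138.86 − 70.632 = 68.228 kPa.
Stress increase at mid-clay by the 2:1 spreading method:
Δσ = qBL/((B+z)(L+z)) = 116×2.5×2.5/((2.5+7.2)(2.5+7.2)) = 7.7054 kPa
Final effective stress: σ'_f = 68.228 + 7.7054 = 75.933 kPa.
σ'_f = 75.933 > σ'_p = 72 kPa, so the stress path crosses the preconsolidation pressure — recompression up to σ'_p, then virgin compression beyond:
S_c = H/(1+e₀)·[C_r·log₁₀(σ'_p/σ'_0) + C_c·log₁₀(σ'_f/σ'_p)]
    = 7.4/1.7 × [0.031×log₁₀(72/68.228) + 0.39×log₁₀(75.933/72)]
    = 4.3529 × [0.00072447 + 0.0090082] = 0.04237 m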